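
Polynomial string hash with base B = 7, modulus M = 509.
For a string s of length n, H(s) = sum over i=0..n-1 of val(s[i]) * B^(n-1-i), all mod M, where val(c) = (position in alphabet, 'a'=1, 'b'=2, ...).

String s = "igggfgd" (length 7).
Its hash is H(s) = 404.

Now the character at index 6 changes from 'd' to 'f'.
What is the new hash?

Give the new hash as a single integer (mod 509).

val('d') = 4, val('f') = 6
Position k = 6, exponent = n-1-k = 0
B^0 mod M = 7^0 mod 509 = 1
Delta = (6 - 4) * 1 mod 509 = 2
New hash = (404 + 2) mod 509 = 406

Answer: 406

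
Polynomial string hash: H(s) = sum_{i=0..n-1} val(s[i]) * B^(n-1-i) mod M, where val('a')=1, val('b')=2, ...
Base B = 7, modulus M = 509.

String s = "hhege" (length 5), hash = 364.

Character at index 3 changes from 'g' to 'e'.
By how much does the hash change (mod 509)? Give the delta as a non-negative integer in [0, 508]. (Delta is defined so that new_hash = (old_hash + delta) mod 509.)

Answer: 495

Derivation:
Delta formula: (val(new) - val(old)) * B^(n-1-k) mod M
  val('e') - val('g') = 5 - 7 = -2
  B^(n-1-k) = 7^1 mod 509 = 7
  Delta = -2 * 7 mod 509 = 495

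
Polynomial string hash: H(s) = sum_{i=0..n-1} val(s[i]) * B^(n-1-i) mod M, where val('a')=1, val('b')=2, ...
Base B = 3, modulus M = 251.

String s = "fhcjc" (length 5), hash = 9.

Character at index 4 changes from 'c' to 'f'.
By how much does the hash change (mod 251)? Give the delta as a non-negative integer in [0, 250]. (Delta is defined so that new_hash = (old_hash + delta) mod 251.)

Delta formula: (val(new) - val(old)) * B^(n-1-k) mod M
  val('f') - val('c') = 6 - 3 = 3
  B^(n-1-k) = 3^0 mod 251 = 1
  Delta = 3 * 1 mod 251 = 3

Answer: 3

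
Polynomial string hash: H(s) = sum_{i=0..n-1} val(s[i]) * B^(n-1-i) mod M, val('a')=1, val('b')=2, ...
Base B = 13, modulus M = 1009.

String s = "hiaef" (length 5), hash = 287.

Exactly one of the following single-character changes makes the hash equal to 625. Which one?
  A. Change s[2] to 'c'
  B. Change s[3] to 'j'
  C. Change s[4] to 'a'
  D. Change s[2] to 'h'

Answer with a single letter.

Answer: A

Derivation:
Option A: s[2]='a'->'c', delta=(3-1)*13^2 mod 1009 = 338, hash=287+338 mod 1009 = 625 <-- target
Option B: s[3]='e'->'j', delta=(10-5)*13^1 mod 1009 = 65, hash=287+65 mod 1009 = 352
Option C: s[4]='f'->'a', delta=(1-6)*13^0 mod 1009 = 1004, hash=287+1004 mod 1009 = 282
Option D: s[2]='a'->'h', delta=(8-1)*13^2 mod 1009 = 174, hash=287+174 mod 1009 = 461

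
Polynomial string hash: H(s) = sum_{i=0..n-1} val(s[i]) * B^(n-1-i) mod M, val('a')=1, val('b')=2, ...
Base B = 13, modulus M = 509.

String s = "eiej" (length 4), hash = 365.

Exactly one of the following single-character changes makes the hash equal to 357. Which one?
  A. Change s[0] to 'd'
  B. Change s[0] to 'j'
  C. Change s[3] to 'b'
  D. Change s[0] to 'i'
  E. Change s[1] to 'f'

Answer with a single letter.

Option A: s[0]='e'->'d', delta=(4-5)*13^3 mod 509 = 348, hash=365+348 mod 509 = 204
Option B: s[0]='e'->'j', delta=(10-5)*13^3 mod 509 = 296, hash=365+296 mod 509 = 152
Option C: s[3]='j'->'b', delta=(2-10)*13^0 mod 509 = 501, hash=365+501 mod 509 = 357 <-- target
Option D: s[0]='e'->'i', delta=(9-5)*13^3 mod 509 = 135, hash=365+135 mod 509 = 500
Option E: s[1]='i'->'f', delta=(6-9)*13^2 mod 509 = 2, hash=365+2 mod 509 = 367

Answer: C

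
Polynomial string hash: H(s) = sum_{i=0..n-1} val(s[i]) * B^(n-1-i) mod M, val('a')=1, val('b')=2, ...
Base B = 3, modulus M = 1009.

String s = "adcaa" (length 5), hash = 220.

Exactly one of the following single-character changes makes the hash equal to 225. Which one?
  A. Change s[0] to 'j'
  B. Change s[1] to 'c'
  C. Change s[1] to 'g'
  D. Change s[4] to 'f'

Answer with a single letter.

Answer: D

Derivation:
Option A: s[0]='a'->'j', delta=(10-1)*3^4 mod 1009 = 729, hash=220+729 mod 1009 = 949
Option B: s[1]='d'->'c', delta=(3-4)*3^3 mod 1009 = 982, hash=220+982 mod 1009 = 193
Option C: s[1]='d'->'g', delta=(7-4)*3^3 mod 1009 = 81, hash=220+81 mod 1009 = 301
Option D: s[4]='a'->'f', delta=(6-1)*3^0 mod 1009 = 5, hash=220+5 mod 1009 = 225 <-- target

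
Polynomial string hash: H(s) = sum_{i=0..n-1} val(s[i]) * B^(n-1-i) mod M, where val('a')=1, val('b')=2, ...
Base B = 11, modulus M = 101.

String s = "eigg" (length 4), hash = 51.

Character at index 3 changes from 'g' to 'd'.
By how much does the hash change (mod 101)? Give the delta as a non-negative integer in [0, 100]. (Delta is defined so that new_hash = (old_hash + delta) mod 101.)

Answer: 98

Derivation:
Delta formula: (val(new) - val(old)) * B^(n-1-k) mod M
  val('d') - val('g') = 4 - 7 = -3
  B^(n-1-k) = 11^0 mod 101 = 1
  Delta = -3 * 1 mod 101 = 98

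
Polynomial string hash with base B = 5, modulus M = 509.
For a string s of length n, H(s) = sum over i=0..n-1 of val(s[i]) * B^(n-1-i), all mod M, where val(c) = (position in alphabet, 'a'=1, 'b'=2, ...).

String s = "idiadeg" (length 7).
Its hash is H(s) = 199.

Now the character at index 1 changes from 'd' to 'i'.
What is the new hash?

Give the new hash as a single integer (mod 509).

val('d') = 4, val('i') = 9
Position k = 1, exponent = n-1-k = 5
B^5 mod M = 5^5 mod 509 = 71
Delta = (9 - 4) * 71 mod 509 = 355
New hash = (199 + 355) mod 509 = 45

Answer: 45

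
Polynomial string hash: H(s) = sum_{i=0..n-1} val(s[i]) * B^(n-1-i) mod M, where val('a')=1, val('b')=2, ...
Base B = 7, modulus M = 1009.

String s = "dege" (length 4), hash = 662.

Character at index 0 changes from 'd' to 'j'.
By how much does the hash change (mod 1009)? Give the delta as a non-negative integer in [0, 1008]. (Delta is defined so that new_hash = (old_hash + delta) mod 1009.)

Answer: 40

Derivation:
Delta formula: (val(new) - val(old)) * B^(n-1-k) mod M
  val('j') - val('d') = 10 - 4 = 6
  B^(n-1-k) = 7^3 mod 1009 = 343
  Delta = 6 * 343 mod 1009 = 40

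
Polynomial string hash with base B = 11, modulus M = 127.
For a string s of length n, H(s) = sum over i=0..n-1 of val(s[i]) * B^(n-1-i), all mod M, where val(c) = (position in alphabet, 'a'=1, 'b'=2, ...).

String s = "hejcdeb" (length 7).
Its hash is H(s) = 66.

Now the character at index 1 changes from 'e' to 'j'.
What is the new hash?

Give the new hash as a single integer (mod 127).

Answer: 14

Derivation:
val('e') = 5, val('j') = 10
Position k = 1, exponent = n-1-k = 5
B^5 mod M = 11^5 mod 127 = 15
Delta = (10 - 5) * 15 mod 127 = 75
New hash = (66 + 75) mod 127 = 14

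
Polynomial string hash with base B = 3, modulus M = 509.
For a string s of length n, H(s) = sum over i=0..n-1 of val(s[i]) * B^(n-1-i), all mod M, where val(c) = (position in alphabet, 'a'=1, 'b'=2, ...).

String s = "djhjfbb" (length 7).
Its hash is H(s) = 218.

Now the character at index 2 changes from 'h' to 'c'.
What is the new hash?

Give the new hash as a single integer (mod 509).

Answer: 322

Derivation:
val('h') = 8, val('c') = 3
Position k = 2, exponent = n-1-k = 4
B^4 mod M = 3^4 mod 509 = 81
Delta = (3 - 8) * 81 mod 509 = 104
New hash = (218 + 104) mod 509 = 322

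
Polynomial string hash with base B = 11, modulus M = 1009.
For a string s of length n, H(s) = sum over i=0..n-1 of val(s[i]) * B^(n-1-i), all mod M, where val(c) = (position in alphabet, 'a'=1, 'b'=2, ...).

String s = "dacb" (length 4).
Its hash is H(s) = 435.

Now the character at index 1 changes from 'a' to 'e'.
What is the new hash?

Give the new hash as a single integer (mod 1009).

val('a') = 1, val('e') = 5
Position k = 1, exponent = n-1-k = 2
B^2 mod M = 11^2 mod 1009 = 121
Delta = (5 - 1) * 121 mod 1009 = 484
New hash = (435 + 484) mod 1009 = 919

Answer: 919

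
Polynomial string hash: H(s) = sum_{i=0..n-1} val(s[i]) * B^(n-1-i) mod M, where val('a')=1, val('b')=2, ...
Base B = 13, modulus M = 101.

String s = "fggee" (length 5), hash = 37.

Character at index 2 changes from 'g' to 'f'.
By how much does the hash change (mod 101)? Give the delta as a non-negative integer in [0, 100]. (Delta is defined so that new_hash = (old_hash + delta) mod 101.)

Delta formula: (val(new) - val(old)) * B^(n-1-k) mod M
  val('f') - val('g') = 6 - 7 = -1
  B^(n-1-k) = 13^2 mod 101 = 68
  Delta = -1 * 68 mod 101 = 33

Answer: 33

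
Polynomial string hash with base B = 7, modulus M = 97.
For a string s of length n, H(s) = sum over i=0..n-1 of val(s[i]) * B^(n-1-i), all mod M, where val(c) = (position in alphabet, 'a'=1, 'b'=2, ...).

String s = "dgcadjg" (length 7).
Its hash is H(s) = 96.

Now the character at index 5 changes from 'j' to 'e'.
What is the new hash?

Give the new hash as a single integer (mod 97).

val('j') = 10, val('e') = 5
Position k = 5, exponent = n-1-k = 1
B^1 mod M = 7^1 mod 97 = 7
Delta = (5 - 10) * 7 mod 97 = 62
New hash = (96 + 62) mod 97 = 61

Answer: 61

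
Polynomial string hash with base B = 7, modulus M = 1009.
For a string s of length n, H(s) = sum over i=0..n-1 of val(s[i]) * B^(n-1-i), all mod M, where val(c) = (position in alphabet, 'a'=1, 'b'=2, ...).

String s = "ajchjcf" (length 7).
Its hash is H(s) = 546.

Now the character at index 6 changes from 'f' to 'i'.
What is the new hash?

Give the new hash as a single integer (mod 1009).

Answer: 549

Derivation:
val('f') = 6, val('i') = 9
Position k = 6, exponent = n-1-k = 0
B^0 mod M = 7^0 mod 1009 = 1
Delta = (9 - 6) * 1 mod 1009 = 3
New hash = (546 + 3) mod 1009 = 549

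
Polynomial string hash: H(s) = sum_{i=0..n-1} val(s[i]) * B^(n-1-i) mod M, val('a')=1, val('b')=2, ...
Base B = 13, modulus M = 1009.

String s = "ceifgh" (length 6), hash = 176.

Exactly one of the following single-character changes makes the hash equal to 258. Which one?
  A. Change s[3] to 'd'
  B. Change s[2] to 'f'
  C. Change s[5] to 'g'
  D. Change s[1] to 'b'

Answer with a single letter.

Option A: s[3]='f'->'d', delta=(4-6)*13^2 mod 1009 = 671, hash=176+671 mod 1009 = 847
Option B: s[2]='i'->'f', delta=(6-9)*13^3 mod 1009 = 472, hash=176+472 mod 1009 = 648
Option C: s[5]='h'->'g', delta=(7-8)*13^0 mod 1009 = 1008, hash=176+1008 mod 1009 = 175
Option D: s[1]='e'->'b', delta=(2-5)*13^4 mod 1009 = 82, hash=176+82 mod 1009 = 258 <-- target

Answer: D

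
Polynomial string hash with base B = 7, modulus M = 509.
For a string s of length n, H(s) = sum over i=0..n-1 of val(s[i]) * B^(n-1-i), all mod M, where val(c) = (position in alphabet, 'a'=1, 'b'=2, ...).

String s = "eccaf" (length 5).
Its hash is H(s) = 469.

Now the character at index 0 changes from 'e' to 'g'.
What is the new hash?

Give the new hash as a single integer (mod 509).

Answer: 181

Derivation:
val('e') = 5, val('g') = 7
Position k = 0, exponent = n-1-k = 4
B^4 mod M = 7^4 mod 509 = 365
Delta = (7 - 5) * 365 mod 509 = 221
New hash = (469 + 221) mod 509 = 181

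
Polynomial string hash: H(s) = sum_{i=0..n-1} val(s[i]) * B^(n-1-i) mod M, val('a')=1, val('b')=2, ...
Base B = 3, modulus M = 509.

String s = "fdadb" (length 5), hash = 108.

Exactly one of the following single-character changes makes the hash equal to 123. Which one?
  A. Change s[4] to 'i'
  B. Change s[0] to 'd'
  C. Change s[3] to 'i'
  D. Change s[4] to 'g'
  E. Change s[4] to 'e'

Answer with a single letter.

Answer: C

Derivation:
Option A: s[4]='b'->'i', delta=(9-2)*3^0 mod 509 = 7, hash=108+7 mod 509 = 115
Option B: s[0]='f'->'d', delta=(4-6)*3^4 mod 509 = 347, hash=108+347 mod 509 = 455
Option C: s[3]='d'->'i', delta=(9-4)*3^1 mod 509 = 15, hash=108+15 mod 509 = 123 <-- target
Option D: s[4]='b'->'g', delta=(7-2)*3^0 mod 509 = 5, hash=108+5 mod 509 = 113
Option E: s[4]='b'->'e', delta=(5-2)*3^0 mod 509 = 3, hash=108+3 mod 509 = 111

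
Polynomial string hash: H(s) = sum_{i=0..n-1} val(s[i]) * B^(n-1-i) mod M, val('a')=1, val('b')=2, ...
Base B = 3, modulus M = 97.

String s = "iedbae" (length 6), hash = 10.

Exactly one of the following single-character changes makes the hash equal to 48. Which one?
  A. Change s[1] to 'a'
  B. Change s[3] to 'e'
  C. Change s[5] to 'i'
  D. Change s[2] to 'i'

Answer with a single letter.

Answer: D

Derivation:
Option A: s[1]='e'->'a', delta=(1-5)*3^4 mod 97 = 64, hash=10+64 mod 97 = 74
Option B: s[3]='b'->'e', delta=(5-2)*3^2 mod 97 = 27, hash=10+27 mod 97 = 37
Option C: s[5]='e'->'i', delta=(9-5)*3^0 mod 97 = 4, hash=10+4 mod 97 = 14
Option D: s[2]='d'->'i', delta=(9-4)*3^3 mod 97 = 38, hash=10+38 mod 97 = 48 <-- target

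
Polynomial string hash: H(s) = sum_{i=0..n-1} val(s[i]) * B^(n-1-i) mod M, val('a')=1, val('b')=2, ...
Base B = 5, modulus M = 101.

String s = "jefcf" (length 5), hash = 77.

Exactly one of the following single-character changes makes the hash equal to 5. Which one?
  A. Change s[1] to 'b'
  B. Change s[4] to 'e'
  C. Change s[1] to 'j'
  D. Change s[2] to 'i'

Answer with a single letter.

Option A: s[1]='e'->'b', delta=(2-5)*5^3 mod 101 = 29, hash=77+29 mod 101 = 5 <-- target
Option B: s[4]='f'->'e', delta=(5-6)*5^0 mod 101 = 100, hash=77+100 mod 101 = 76
Option C: s[1]='e'->'j', delta=(10-5)*5^3 mod 101 = 19, hash=77+19 mod 101 = 96
Option D: s[2]='f'->'i', delta=(9-6)*5^2 mod 101 = 75, hash=77+75 mod 101 = 51

Answer: A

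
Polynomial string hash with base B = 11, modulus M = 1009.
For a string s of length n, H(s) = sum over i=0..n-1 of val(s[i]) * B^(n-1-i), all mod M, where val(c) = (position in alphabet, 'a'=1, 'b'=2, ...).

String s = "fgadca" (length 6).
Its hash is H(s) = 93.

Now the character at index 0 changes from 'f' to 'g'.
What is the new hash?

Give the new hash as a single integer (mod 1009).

val('f') = 6, val('g') = 7
Position k = 0, exponent = n-1-k = 5
B^5 mod M = 11^5 mod 1009 = 620
Delta = (7 - 6) * 620 mod 1009 = 620
New hash = (93 + 620) mod 1009 = 713

Answer: 713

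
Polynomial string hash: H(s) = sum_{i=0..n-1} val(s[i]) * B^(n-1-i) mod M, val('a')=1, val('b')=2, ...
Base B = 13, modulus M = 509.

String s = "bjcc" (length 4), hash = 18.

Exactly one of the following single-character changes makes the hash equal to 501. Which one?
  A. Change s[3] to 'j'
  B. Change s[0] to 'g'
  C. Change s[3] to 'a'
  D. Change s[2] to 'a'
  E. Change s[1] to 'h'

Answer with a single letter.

Answer: D

Derivation:
Option A: s[3]='c'->'j', delta=(10-3)*13^0 mod 509 = 7, hash=18+7 mod 509 = 25
Option B: s[0]='b'->'g', delta=(7-2)*13^3 mod 509 = 296, hash=18+296 mod 509 = 314
Option C: s[3]='c'->'a', delta=(1-3)*13^0 mod 509 = 507, hash=18+507 mod 509 = 16
Option D: s[2]='c'->'a', delta=(1-3)*13^1 mod 509 = 483, hash=18+483 mod 509 = 501 <-- target
Option E: s[1]='j'->'h', delta=(8-10)*13^2 mod 509 = 171, hash=18+171 mod 509 = 189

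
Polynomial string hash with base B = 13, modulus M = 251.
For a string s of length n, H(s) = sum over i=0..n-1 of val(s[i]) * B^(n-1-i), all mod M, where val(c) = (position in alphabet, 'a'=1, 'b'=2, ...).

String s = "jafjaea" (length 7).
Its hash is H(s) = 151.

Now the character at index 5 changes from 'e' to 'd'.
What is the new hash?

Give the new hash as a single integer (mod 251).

val('e') = 5, val('d') = 4
Position k = 5, exponent = n-1-k = 1
B^1 mod M = 13^1 mod 251 = 13
Delta = (4 - 5) * 13 mod 251 = 238
New hash = (151 + 238) mod 251 = 138

Answer: 138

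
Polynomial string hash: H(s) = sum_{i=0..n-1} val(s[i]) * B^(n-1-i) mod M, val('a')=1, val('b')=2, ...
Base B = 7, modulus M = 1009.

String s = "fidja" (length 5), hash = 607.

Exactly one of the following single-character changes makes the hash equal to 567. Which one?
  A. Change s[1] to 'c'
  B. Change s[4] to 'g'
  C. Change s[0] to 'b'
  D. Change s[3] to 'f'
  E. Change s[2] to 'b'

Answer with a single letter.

Answer: A

Derivation:
Option A: s[1]='i'->'c', delta=(3-9)*7^3 mod 1009 = 969, hash=607+969 mod 1009 = 567 <-- target
Option B: s[4]='a'->'g', delta=(7-1)*7^0 mod 1009 = 6, hash=607+6 mod 1009 = 613
Option C: s[0]='f'->'b', delta=(2-6)*7^4 mod 1009 = 486, hash=607+486 mod 1009 = 84
Option D: s[3]='j'->'f', delta=(6-10)*7^1 mod 1009 = 981, hash=607+981 mod 1009 = 579
Option E: s[2]='d'->'b', delta=(2-4)*7^2 mod 1009 = 911, hash=607+911 mod 1009 = 509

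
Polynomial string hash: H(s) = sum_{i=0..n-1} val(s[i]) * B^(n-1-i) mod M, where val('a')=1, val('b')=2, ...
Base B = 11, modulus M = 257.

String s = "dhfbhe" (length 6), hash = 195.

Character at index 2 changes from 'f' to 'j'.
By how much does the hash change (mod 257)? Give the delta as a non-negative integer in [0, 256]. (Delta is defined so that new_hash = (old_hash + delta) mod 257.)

Answer: 184

Derivation:
Delta formula: (val(new) - val(old)) * B^(n-1-k) mod M
  val('j') - val('f') = 10 - 6 = 4
  B^(n-1-k) = 11^3 mod 257 = 46
  Delta = 4 * 46 mod 257 = 184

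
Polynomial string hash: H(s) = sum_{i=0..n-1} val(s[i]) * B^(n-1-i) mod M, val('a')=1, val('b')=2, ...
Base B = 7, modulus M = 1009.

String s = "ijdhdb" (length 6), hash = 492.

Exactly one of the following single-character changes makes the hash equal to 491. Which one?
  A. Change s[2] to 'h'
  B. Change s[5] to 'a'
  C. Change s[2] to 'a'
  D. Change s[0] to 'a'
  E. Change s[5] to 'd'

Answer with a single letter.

Answer: B

Derivation:
Option A: s[2]='d'->'h', delta=(8-4)*7^3 mod 1009 = 363, hash=492+363 mod 1009 = 855
Option B: s[5]='b'->'a', delta=(1-2)*7^0 mod 1009 = 1008, hash=492+1008 mod 1009 = 491 <-- target
Option C: s[2]='d'->'a', delta=(1-4)*7^3 mod 1009 = 989, hash=492+989 mod 1009 = 472
Option D: s[0]='i'->'a', delta=(1-9)*7^5 mod 1009 = 750, hash=492+750 mod 1009 = 233
Option E: s[5]='b'->'d', delta=(4-2)*7^0 mod 1009 = 2, hash=492+2 mod 1009 = 494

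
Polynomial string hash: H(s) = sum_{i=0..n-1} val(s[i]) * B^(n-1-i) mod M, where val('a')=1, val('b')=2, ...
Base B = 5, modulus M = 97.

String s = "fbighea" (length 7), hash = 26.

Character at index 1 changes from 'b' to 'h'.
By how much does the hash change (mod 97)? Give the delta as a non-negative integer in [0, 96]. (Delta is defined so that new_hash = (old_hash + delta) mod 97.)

Answer: 29

Derivation:
Delta formula: (val(new) - val(old)) * B^(n-1-k) mod M
  val('h') - val('b') = 8 - 2 = 6
  B^(n-1-k) = 5^5 mod 97 = 21
  Delta = 6 * 21 mod 97 = 29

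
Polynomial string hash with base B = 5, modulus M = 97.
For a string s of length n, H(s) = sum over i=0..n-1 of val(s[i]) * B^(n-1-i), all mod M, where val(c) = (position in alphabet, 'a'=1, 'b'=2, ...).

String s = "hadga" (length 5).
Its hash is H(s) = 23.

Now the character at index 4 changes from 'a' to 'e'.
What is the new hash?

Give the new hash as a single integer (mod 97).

Answer: 27

Derivation:
val('a') = 1, val('e') = 5
Position k = 4, exponent = n-1-k = 0
B^0 mod M = 5^0 mod 97 = 1
Delta = (5 - 1) * 1 mod 97 = 4
New hash = (23 + 4) mod 97 = 27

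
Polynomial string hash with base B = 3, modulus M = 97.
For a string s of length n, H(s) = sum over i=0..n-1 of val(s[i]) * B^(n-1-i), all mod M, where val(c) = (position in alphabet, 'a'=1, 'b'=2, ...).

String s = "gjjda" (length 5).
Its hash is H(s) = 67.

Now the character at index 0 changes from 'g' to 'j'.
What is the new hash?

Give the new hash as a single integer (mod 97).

Answer: 19

Derivation:
val('g') = 7, val('j') = 10
Position k = 0, exponent = n-1-k = 4
B^4 mod M = 3^4 mod 97 = 81
Delta = (10 - 7) * 81 mod 97 = 49
New hash = (67 + 49) mod 97 = 19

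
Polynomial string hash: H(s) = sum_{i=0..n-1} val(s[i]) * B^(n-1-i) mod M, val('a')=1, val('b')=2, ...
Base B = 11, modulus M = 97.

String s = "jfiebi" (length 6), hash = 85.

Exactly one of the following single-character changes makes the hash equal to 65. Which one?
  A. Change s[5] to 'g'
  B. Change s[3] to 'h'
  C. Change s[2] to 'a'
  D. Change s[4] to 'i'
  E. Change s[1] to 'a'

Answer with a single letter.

Answer: D

Derivation:
Option A: s[5]='i'->'g', delta=(7-9)*11^0 mod 97 = 95, hash=85+95 mod 97 = 83
Option B: s[3]='e'->'h', delta=(8-5)*11^2 mod 97 = 72, hash=85+72 mod 97 = 60
Option C: s[2]='i'->'a', delta=(1-9)*11^3 mod 97 = 22, hash=85+22 mod 97 = 10
Option D: s[4]='b'->'i', delta=(9-2)*11^1 mod 97 = 77, hash=85+77 mod 97 = 65 <-- target
Option E: s[1]='f'->'a', delta=(1-6)*11^4 mod 97 = 30, hash=85+30 mod 97 = 18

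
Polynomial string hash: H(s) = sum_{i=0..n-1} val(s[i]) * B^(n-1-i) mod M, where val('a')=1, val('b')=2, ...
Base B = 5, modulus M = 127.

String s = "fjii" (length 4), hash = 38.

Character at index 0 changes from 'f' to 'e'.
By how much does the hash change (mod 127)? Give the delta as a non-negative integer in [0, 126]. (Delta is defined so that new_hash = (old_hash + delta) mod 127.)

Delta formula: (val(new) - val(old)) * B^(n-1-k) mod M
  val('e') - val('f') = 5 - 6 = -1
  B^(n-1-k) = 5^3 mod 127 = 125
  Delta = -1 * 125 mod 127 = 2

Answer: 2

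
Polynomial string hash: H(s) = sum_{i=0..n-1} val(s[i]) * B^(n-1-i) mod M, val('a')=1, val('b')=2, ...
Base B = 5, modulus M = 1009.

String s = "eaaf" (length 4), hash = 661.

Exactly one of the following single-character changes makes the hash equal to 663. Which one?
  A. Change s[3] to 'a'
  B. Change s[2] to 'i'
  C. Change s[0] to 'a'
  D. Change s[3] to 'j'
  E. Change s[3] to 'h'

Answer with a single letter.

Answer: E

Derivation:
Option A: s[3]='f'->'a', delta=(1-6)*5^0 mod 1009 = 1004, hash=661+1004 mod 1009 = 656
Option B: s[2]='a'->'i', delta=(9-1)*5^1 mod 1009 = 40, hash=661+40 mod 1009 = 701
Option C: s[0]='e'->'a', delta=(1-5)*5^3 mod 1009 = 509, hash=661+509 mod 1009 = 161
Option D: s[3]='f'->'j', delta=(10-6)*5^0 mod 1009 = 4, hash=661+4 mod 1009 = 665
Option E: s[3]='f'->'h', delta=(8-6)*5^0 mod 1009 = 2, hash=661+2 mod 1009 = 663 <-- target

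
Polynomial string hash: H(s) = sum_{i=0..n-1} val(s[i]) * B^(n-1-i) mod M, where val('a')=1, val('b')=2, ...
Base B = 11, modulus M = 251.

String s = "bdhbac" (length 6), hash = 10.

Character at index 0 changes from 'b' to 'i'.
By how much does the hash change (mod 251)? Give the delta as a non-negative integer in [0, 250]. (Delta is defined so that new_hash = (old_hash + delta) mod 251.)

Delta formula: (val(new) - val(old)) * B^(n-1-k) mod M
  val('i') - val('b') = 9 - 2 = 7
  B^(n-1-k) = 11^5 mod 251 = 160
  Delta = 7 * 160 mod 251 = 116

Answer: 116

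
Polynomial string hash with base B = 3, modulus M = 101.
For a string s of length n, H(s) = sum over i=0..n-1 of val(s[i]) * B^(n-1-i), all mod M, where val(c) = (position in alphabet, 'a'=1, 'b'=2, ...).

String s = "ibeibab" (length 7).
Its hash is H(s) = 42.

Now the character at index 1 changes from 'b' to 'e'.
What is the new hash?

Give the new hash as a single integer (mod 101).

val('b') = 2, val('e') = 5
Position k = 1, exponent = n-1-k = 5
B^5 mod M = 3^5 mod 101 = 41
Delta = (5 - 2) * 41 mod 101 = 22
New hash = (42 + 22) mod 101 = 64

Answer: 64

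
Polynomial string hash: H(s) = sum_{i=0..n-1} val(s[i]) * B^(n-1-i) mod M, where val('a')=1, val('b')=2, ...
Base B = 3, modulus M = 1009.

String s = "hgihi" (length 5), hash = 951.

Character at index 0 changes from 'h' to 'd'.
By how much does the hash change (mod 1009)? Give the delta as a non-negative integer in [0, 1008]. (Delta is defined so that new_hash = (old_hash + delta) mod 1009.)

Answer: 685

Derivation:
Delta formula: (val(new) - val(old)) * B^(n-1-k) mod M
  val('d') - val('h') = 4 - 8 = -4
  B^(n-1-k) = 3^4 mod 1009 = 81
  Delta = -4 * 81 mod 1009 = 685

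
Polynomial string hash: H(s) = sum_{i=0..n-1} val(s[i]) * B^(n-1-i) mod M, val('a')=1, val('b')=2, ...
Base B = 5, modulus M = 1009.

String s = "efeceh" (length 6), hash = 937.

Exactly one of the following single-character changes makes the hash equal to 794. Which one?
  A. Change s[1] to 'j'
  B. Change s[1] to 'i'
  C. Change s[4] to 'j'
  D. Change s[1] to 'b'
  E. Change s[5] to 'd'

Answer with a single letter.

Option A: s[1]='f'->'j', delta=(10-6)*5^4 mod 1009 = 482, hash=937+482 mod 1009 = 410
Option B: s[1]='f'->'i', delta=(9-6)*5^4 mod 1009 = 866, hash=937+866 mod 1009 = 794 <-- target
Option C: s[4]='e'->'j', delta=(10-5)*5^1 mod 1009 = 25, hash=937+25 mod 1009 = 962
Option D: s[1]='f'->'b', delta=(2-6)*5^4 mod 1009 = 527, hash=937+527 mod 1009 = 455
Option E: s[5]='h'->'d', delta=(4-8)*5^0 mod 1009 = 1005, hash=937+1005 mod 1009 = 933

Answer: B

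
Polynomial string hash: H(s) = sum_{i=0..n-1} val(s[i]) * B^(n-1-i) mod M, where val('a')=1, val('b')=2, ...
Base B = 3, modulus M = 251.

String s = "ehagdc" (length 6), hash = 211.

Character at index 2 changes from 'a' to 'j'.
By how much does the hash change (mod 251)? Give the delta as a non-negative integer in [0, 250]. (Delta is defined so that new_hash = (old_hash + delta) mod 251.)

Answer: 243

Derivation:
Delta formula: (val(new) - val(old)) * B^(n-1-k) mod M
  val('j') - val('a') = 10 - 1 = 9
  B^(n-1-k) = 3^3 mod 251 = 27
  Delta = 9 * 27 mod 251 = 243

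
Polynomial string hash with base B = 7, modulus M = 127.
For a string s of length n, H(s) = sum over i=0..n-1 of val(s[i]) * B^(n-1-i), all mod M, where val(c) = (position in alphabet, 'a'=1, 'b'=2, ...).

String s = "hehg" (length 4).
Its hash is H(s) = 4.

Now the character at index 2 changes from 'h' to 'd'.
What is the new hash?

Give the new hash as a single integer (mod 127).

val('h') = 8, val('d') = 4
Position k = 2, exponent = n-1-k = 1
B^1 mod M = 7^1 mod 127 = 7
Delta = (4 - 8) * 7 mod 127 = 99
New hash = (4 + 99) mod 127 = 103

Answer: 103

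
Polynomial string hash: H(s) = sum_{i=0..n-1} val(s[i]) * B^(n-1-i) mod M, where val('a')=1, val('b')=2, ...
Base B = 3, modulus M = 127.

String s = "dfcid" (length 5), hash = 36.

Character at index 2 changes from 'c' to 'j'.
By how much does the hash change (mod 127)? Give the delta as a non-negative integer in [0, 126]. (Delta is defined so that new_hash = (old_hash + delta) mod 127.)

Delta formula: (val(new) - val(old)) * B^(n-1-k) mod M
  val('j') - val('c') = 10 - 3 = 7
  B^(n-1-k) = 3^2 mod 127 = 9
  Delta = 7 * 9 mod 127 = 63

Answer: 63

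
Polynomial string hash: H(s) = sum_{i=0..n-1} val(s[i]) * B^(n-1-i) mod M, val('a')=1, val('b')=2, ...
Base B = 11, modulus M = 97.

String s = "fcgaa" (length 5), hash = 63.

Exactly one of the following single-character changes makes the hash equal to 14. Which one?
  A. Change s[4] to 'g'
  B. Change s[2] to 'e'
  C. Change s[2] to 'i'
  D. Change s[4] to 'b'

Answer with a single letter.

Answer: C

Derivation:
Option A: s[4]='a'->'g', delta=(7-1)*11^0 mod 97 = 6, hash=63+6 mod 97 = 69
Option B: s[2]='g'->'e', delta=(5-7)*11^2 mod 97 = 49, hash=63+49 mod 97 = 15
Option C: s[2]='g'->'i', delta=(9-7)*11^2 mod 97 = 48, hash=63+48 mod 97 = 14 <-- target
Option D: s[4]='a'->'b', delta=(2-1)*11^0 mod 97 = 1, hash=63+1 mod 97 = 64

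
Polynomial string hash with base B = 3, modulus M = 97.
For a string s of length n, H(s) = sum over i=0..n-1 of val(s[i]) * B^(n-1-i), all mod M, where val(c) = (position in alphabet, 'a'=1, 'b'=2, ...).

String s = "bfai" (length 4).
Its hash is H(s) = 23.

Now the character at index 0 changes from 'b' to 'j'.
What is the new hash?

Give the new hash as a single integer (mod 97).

Answer: 45

Derivation:
val('b') = 2, val('j') = 10
Position k = 0, exponent = n-1-k = 3
B^3 mod M = 3^3 mod 97 = 27
Delta = (10 - 2) * 27 mod 97 = 22
New hash = (23 + 22) mod 97 = 45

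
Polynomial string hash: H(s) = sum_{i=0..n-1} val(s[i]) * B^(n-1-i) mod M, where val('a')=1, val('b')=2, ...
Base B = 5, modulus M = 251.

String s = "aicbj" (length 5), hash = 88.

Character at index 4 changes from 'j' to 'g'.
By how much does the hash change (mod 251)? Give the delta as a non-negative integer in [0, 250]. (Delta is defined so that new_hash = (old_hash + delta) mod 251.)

Answer: 248

Derivation:
Delta formula: (val(new) - val(old)) * B^(n-1-k) mod M
  val('g') - val('j') = 7 - 10 = -3
  B^(n-1-k) = 5^0 mod 251 = 1
  Delta = -3 * 1 mod 251 = 248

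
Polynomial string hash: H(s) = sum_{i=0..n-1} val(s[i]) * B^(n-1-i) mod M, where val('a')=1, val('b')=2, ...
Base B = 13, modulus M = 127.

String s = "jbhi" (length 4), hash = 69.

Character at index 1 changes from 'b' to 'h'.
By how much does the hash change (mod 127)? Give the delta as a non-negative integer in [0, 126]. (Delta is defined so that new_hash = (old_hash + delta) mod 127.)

Answer: 125

Derivation:
Delta formula: (val(new) - val(old)) * B^(n-1-k) mod M
  val('h') - val('b') = 8 - 2 = 6
  B^(n-1-k) = 13^2 mod 127 = 42
  Delta = 6 * 42 mod 127 = 125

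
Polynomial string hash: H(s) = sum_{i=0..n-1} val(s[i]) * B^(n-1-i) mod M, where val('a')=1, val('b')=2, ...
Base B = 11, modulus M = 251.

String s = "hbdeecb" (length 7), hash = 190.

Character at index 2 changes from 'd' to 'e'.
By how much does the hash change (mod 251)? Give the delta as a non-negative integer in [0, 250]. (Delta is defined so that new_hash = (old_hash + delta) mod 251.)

Answer: 83

Derivation:
Delta formula: (val(new) - val(old)) * B^(n-1-k) mod M
  val('e') - val('d') = 5 - 4 = 1
  B^(n-1-k) = 11^4 mod 251 = 83
  Delta = 1 * 83 mod 251 = 83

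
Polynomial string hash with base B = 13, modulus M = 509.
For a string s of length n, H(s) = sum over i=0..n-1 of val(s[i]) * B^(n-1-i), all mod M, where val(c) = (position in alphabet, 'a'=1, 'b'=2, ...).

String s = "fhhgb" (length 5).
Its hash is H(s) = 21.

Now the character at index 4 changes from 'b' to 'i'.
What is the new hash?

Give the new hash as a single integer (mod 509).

Answer: 28

Derivation:
val('b') = 2, val('i') = 9
Position k = 4, exponent = n-1-k = 0
B^0 mod M = 13^0 mod 509 = 1
Delta = (9 - 2) * 1 mod 509 = 7
New hash = (21 + 7) mod 509 = 28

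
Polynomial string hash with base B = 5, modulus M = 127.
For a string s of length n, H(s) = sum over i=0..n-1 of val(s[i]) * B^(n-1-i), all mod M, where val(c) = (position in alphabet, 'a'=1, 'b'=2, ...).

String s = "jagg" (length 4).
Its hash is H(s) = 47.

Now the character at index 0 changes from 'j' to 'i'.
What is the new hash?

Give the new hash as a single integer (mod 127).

val('j') = 10, val('i') = 9
Position k = 0, exponent = n-1-k = 3
B^3 mod M = 5^3 mod 127 = 125
Delta = (9 - 10) * 125 mod 127 = 2
New hash = (47 + 2) mod 127 = 49

Answer: 49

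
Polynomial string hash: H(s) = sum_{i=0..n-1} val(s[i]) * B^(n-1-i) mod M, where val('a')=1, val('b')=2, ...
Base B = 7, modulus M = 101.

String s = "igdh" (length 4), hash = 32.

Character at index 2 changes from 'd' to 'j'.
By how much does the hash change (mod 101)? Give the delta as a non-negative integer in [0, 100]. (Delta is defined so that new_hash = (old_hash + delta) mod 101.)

Delta formula: (val(new) - val(old)) * B^(n-1-k) mod M
  val('j') - val('d') = 10 - 4 = 6
  B^(n-1-k) = 7^1 mod 101 = 7
  Delta = 6 * 7 mod 101 = 42

Answer: 42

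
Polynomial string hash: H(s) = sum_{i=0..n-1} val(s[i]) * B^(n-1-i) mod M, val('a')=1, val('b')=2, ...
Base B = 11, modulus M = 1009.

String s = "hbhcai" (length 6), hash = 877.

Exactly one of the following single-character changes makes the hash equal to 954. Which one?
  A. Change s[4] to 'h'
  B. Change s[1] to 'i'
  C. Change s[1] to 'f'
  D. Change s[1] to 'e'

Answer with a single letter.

Option A: s[4]='a'->'h', delta=(8-1)*11^1 mod 1009 = 77, hash=877+77 mod 1009 = 954 <-- target
Option B: s[1]='b'->'i', delta=(9-2)*11^4 mod 1009 = 578, hash=877+578 mod 1009 = 446
Option C: s[1]='b'->'f', delta=(6-2)*11^4 mod 1009 = 42, hash=877+42 mod 1009 = 919
Option D: s[1]='b'->'e', delta=(5-2)*11^4 mod 1009 = 536, hash=877+536 mod 1009 = 404

Answer: A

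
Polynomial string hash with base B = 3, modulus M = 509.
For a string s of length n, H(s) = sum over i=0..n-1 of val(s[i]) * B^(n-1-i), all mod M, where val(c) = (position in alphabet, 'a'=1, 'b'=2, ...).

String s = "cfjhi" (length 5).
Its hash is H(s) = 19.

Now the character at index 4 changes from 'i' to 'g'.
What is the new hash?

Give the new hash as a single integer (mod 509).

Answer: 17

Derivation:
val('i') = 9, val('g') = 7
Position k = 4, exponent = n-1-k = 0
B^0 mod M = 3^0 mod 509 = 1
Delta = (7 - 9) * 1 mod 509 = 507
New hash = (19 + 507) mod 509 = 17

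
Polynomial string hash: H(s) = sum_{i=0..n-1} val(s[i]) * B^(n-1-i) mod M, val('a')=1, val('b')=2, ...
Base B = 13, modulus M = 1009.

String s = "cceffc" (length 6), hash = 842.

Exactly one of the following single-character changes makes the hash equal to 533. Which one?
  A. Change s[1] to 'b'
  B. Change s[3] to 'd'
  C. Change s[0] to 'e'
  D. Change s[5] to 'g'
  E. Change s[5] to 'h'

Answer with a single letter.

Answer: A

Derivation:
Option A: s[1]='c'->'b', delta=(2-3)*13^4 mod 1009 = 700, hash=842+700 mod 1009 = 533 <-- target
Option B: s[3]='f'->'d', delta=(4-6)*13^2 mod 1009 = 671, hash=842+671 mod 1009 = 504
Option C: s[0]='c'->'e', delta=(5-3)*13^5 mod 1009 = 971, hash=842+971 mod 1009 = 804
Option D: s[5]='c'->'g', delta=(7-3)*13^0 mod 1009 = 4, hash=842+4 mod 1009 = 846
Option E: s[5]='c'->'h', delta=(8-3)*13^0 mod 1009 = 5, hash=842+5 mod 1009 = 847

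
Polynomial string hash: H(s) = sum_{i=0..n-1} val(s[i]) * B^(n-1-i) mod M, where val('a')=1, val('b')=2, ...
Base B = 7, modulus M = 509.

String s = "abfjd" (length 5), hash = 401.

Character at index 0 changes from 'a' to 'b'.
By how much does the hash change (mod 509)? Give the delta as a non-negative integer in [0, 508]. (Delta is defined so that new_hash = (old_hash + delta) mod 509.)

Delta formula: (val(new) - val(old)) * B^(n-1-k) mod M
  val('b') - val('a') = 2 - 1 = 1
  B^(n-1-k) = 7^4 mod 509 = 365
  Delta = 1 * 365 mod 509 = 365

Answer: 365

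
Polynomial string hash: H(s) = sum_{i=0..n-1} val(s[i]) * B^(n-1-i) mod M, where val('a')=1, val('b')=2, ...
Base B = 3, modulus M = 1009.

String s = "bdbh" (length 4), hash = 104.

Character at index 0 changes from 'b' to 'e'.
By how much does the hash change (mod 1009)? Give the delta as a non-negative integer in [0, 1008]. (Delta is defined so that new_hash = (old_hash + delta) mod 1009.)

Delta formula: (val(new) - val(old)) * B^(n-1-k) mod M
  val('e') - val('b') = 5 - 2 = 3
  B^(n-1-k) = 3^3 mod 1009 = 27
  Delta = 3 * 27 mod 1009 = 81

Answer: 81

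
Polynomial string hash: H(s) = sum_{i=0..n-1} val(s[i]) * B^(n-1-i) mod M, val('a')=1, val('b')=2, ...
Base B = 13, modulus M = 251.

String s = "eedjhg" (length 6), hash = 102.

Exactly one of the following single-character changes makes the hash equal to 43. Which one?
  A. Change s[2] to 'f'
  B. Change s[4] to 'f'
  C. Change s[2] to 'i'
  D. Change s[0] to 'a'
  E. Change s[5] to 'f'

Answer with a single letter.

Option A: s[2]='d'->'f', delta=(6-4)*13^3 mod 251 = 127, hash=102+127 mod 251 = 229
Option B: s[4]='h'->'f', delta=(6-8)*13^1 mod 251 = 225, hash=102+225 mod 251 = 76
Option C: s[2]='d'->'i', delta=(9-4)*13^3 mod 251 = 192, hash=102+192 mod 251 = 43 <-- target
Option D: s[0]='e'->'a', delta=(1-5)*13^5 mod 251 = 246, hash=102+246 mod 251 = 97
Option E: s[5]='g'->'f', delta=(6-7)*13^0 mod 251 = 250, hash=102+250 mod 251 = 101

Answer: C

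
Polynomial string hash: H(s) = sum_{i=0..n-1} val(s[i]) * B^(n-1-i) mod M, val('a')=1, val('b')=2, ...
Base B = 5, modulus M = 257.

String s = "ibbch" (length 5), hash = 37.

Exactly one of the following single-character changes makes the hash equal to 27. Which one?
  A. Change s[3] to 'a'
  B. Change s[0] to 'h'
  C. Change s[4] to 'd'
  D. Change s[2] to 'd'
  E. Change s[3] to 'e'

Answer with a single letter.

Option A: s[3]='c'->'a', delta=(1-3)*5^1 mod 257 = 247, hash=37+247 mod 257 = 27 <-- target
Option B: s[0]='i'->'h', delta=(8-9)*5^4 mod 257 = 146, hash=37+146 mod 257 = 183
Option C: s[4]='h'->'d', delta=(4-8)*5^0 mod 257 = 253, hash=37+253 mod 257 = 33
Option D: s[2]='b'->'d', delta=(4-2)*5^2 mod 257 = 50, hash=37+50 mod 257 = 87
Option E: s[3]='c'->'e', delta=(5-3)*5^1 mod 257 = 10, hash=37+10 mod 257 = 47

Answer: A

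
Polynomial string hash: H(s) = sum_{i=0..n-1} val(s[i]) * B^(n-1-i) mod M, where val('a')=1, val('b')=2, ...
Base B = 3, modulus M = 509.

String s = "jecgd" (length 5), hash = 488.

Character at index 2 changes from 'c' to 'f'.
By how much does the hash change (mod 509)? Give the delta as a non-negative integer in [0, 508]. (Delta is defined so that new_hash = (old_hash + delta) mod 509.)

Delta formula: (val(new) - val(old)) * B^(n-1-k) mod M
  val('f') - val('c') = 6 - 3 = 3
  B^(n-1-k) = 3^2 mod 509 = 9
  Delta = 3 * 9 mod 509 = 27

Answer: 27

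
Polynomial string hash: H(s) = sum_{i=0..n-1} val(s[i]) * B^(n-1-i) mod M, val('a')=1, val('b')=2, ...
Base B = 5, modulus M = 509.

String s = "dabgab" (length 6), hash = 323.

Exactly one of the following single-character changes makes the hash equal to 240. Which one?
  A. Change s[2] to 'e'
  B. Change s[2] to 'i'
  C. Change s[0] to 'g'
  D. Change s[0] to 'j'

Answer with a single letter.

Answer: D

Derivation:
Option A: s[2]='b'->'e', delta=(5-2)*5^3 mod 509 = 375, hash=323+375 mod 509 = 189
Option B: s[2]='b'->'i', delta=(9-2)*5^3 mod 509 = 366, hash=323+366 mod 509 = 180
Option C: s[0]='d'->'g', delta=(7-4)*5^5 mod 509 = 213, hash=323+213 mod 509 = 27
Option D: s[0]='d'->'j', delta=(10-4)*5^5 mod 509 = 426, hash=323+426 mod 509 = 240 <-- target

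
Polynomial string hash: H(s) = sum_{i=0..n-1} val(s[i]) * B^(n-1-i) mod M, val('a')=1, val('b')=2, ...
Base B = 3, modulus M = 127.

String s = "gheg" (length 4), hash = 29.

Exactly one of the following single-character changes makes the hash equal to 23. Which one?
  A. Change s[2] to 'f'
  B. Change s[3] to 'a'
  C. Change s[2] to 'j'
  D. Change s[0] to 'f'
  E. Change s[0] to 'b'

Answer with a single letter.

Option A: s[2]='e'->'f', delta=(6-5)*3^1 mod 127 = 3, hash=29+3 mod 127 = 32
Option B: s[3]='g'->'a', delta=(1-7)*3^0 mod 127 = 121, hash=29+121 mod 127 = 23 <-- target
Option C: s[2]='e'->'j', delta=(10-5)*3^1 mod 127 = 15, hash=29+15 mod 127 = 44
Option D: s[0]='g'->'f', delta=(6-7)*3^3 mod 127 = 100, hash=29+100 mod 127 = 2
Option E: s[0]='g'->'b', delta=(2-7)*3^3 mod 127 = 119, hash=29+119 mod 127 = 21

Answer: B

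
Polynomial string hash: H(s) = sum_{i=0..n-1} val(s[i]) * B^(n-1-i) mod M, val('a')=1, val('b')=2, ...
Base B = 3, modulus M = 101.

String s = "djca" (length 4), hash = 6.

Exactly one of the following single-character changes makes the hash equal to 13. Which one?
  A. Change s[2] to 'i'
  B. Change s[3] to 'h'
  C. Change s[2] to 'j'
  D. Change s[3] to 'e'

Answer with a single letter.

Answer: B

Derivation:
Option A: s[2]='c'->'i', delta=(9-3)*3^1 mod 101 = 18, hash=6+18 mod 101 = 24
Option B: s[3]='a'->'h', delta=(8-1)*3^0 mod 101 = 7, hash=6+7 mod 101 = 13 <-- target
Option C: s[2]='c'->'j', delta=(10-3)*3^1 mod 101 = 21, hash=6+21 mod 101 = 27
Option D: s[3]='a'->'e', delta=(5-1)*3^0 mod 101 = 4, hash=6+4 mod 101 = 10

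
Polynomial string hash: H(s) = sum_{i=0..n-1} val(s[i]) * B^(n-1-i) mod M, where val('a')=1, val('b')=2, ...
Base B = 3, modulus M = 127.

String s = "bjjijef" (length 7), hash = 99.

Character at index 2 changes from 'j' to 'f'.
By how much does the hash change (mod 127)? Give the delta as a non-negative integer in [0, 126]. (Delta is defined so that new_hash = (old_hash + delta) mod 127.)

Answer: 57

Derivation:
Delta formula: (val(new) - val(old)) * B^(n-1-k) mod M
  val('f') - val('j') = 6 - 10 = -4
  B^(n-1-k) = 3^4 mod 127 = 81
  Delta = -4 * 81 mod 127 = 57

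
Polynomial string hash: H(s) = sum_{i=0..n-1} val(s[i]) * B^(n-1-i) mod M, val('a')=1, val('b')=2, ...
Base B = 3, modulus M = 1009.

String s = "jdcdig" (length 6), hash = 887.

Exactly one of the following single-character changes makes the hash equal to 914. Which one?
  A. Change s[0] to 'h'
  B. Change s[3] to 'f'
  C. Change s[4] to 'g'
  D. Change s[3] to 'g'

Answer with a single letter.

Option A: s[0]='j'->'h', delta=(8-10)*3^5 mod 1009 = 523, hash=887+523 mod 1009 = 401
Option B: s[3]='d'->'f', delta=(6-4)*3^2 mod 1009 = 18, hash=887+18 mod 1009 = 905
Option C: s[4]='i'->'g', delta=(7-9)*3^1 mod 1009 = 1003, hash=887+1003 mod 1009 = 881
Option D: s[3]='d'->'g', delta=(7-4)*3^2 mod 1009 = 27, hash=887+27 mod 1009 = 914 <-- target

Answer: D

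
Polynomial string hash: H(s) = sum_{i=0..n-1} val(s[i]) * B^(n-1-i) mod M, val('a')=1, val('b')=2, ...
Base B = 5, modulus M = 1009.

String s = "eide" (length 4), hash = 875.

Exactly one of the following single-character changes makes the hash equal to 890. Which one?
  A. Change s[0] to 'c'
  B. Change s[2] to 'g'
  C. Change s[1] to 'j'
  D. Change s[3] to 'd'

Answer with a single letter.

Answer: B

Derivation:
Option A: s[0]='e'->'c', delta=(3-5)*5^3 mod 1009 = 759, hash=875+759 mod 1009 = 625
Option B: s[2]='d'->'g', delta=(7-4)*5^1 mod 1009 = 15, hash=875+15 mod 1009 = 890 <-- target
Option C: s[1]='i'->'j', delta=(10-9)*5^2 mod 1009 = 25, hash=875+25 mod 1009 = 900
Option D: s[3]='e'->'d', delta=(4-5)*5^0 mod 1009 = 1008, hash=875+1008 mod 1009 = 874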